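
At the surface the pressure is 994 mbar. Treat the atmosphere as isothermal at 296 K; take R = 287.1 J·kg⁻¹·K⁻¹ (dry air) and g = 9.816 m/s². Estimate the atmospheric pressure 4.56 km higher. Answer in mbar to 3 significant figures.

Scale height: H = RT/g = 287.1 × 296 / 9.816 = 8657.5 m.
Barometric formula: P = P₀ exp(−z/H).
z/H = 4560.0/8657.5 = 0.52671; exp(−0.52671) = 0.59054.
P = 994 × 0.59054 = 587.00 mbar.

P ≈ 587 mbar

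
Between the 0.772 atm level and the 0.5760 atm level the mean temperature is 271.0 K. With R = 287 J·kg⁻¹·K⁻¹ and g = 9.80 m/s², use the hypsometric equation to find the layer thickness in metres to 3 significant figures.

Δz ≈ 2320 m

Hypsometric equation: Δz = (R T̄/g) ln(P₁/P₂).
R T̄/g = 287 × 271.0 / 9.80 = 7936.4 m.
ln(0.772/0.5760) = ln(1.3403) = 0.29289.
Δz = 7936.4 × 0.29289 = 2324.5 m.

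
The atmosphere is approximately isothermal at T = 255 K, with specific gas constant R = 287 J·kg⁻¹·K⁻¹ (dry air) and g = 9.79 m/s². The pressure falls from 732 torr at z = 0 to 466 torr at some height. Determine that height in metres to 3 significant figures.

Scale height: H = RT/g = 287 × 255 / 9.79 = 7475.5 m.
Invert the barometric formula: z = H ln(P₀/P).
P₀/P = 732/466 = 1.5708; ln(1.5708) = 0.45159.
z = 7475.5 × 0.45159 = 3375.9 m.

z ≈ 3380 m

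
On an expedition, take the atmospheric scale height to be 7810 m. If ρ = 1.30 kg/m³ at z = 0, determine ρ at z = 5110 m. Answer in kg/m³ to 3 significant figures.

In an isothermal atmosphere, density decays like pressure: ρ = ρ₀ exp(−z/H).
z/H = 5110.0/7810.0 = 0.65429; exp(−0.65429) = 0.51981.
ρ = 1.30 × 0.51981 = 0.67575 kg/m³.

ρ ≈ 0.676 kg/m³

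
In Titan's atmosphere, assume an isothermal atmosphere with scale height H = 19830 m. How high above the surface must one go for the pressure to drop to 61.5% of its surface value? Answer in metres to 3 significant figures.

z ≈ 9640 m

Set P/P₀ = exp(−z/H) = 0.615, so z = −H ln(0.615).
−ln(0.615) = 0.48613; z = 19830 × 0.48613 = 9640.0 m.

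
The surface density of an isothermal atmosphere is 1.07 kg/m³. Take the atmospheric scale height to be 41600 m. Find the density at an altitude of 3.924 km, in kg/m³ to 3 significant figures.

In an isothermal atmosphere, density decays like pressure: ρ = ρ₀ exp(−z/H).
z/H = 3924.0/41600 = 0.094327; exp(−0.094327) = 0.90999.
ρ = 1.07 × 0.90999 = 0.97369 kg/m³.

ρ ≈ 0.974 kg/m³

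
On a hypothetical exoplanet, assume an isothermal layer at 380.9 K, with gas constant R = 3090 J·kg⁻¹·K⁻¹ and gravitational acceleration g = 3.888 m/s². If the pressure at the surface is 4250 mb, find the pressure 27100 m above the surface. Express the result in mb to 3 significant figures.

P ≈ 3890 mb

Scale height: H = RT/g = 3090 × 380.9 / 3.888 = 302720 m.
Barometric formula: P = P₀ exp(−z/H).
z/H = 27100/302720 = 0.089522; exp(−0.089522) = 0.91437.
P = 4250 × 0.91437 = 3886.1 mb.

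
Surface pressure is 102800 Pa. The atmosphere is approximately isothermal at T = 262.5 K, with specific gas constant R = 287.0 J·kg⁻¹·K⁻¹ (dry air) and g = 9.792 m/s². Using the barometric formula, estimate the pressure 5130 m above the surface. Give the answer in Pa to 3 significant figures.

P ≈ 52800 Pa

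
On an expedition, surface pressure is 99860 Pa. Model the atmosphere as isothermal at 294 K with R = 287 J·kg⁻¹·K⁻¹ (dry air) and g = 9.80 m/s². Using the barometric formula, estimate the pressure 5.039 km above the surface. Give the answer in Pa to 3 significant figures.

Scale height: H = RT/g = 287 × 294 / 9.80 = 8610.0 m.
Barometric formula: P = P₀ exp(−z/H).
z/H = 5039.0/8610.0 = 0.58525; exp(−0.58525) = 0.55697.
P = 99860 × 0.55697 = 55619 Pa.

P ≈ 55600 Pa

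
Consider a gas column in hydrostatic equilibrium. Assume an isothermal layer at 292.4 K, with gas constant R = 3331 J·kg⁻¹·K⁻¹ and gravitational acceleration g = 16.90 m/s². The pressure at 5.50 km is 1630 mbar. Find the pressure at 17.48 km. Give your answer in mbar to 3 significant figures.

P ≈ 1320 mbar

Scale height: H = RT/g = 3331 × 292.4 / 16.90 = 57632 m.
Between two levels, P₂ = P₁ exp(−Δz/H) with Δz = z₂ − z₁.
Δz = 17480 − 5500.0 = 11980 m; Δz/H = 11980/57632 = 0.20787.
P₂ = 1630 × exp(−0.20787) = 1630 × 0.81231 = 1324.1 mbar.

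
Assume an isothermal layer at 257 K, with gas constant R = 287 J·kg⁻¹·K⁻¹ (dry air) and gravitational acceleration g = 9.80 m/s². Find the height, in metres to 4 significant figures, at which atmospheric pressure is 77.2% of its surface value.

z ≈ 1948 m

Scale height: H = RT/g = 287 × 257 / 9.80 = 7526.4 m.
Set P/P₀ = exp(−z/H) = 0.772, so z = −H ln(0.772).
−ln(0.772) = 0.25877; z = 7526.4 × 0.25877 = 1947.6 m.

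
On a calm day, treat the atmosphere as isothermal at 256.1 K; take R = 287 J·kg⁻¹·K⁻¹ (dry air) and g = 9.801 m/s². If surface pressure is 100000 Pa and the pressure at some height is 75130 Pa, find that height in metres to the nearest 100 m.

Scale height: H = RT/g = 287 × 256.1 / 9.801 = 7499.3 m.
Invert the barometric formula: z = H ln(P₀/P).
P₀/P = 100000/75130 = 1.3310; ln(1.3310) = 0.28593.
z = 7499.3 × 0.28593 = 2144.3 m.

z ≈ 2100 m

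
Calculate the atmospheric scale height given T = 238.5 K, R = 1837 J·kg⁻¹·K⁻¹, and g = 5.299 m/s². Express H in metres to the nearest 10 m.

The scale height of an isothermal atmosphere is H = RT/g.
H = 1837 × 238.5 / 5.299 = 438120/5.299 = 82680 m.

H ≈ 82680 m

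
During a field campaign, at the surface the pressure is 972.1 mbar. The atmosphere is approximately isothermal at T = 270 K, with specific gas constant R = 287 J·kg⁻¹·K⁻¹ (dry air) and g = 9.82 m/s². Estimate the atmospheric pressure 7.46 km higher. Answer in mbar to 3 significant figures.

Scale height: H = RT/g = 287 × 270 / 9.82 = 7891.0 m.
Barometric formula: P = P₀ exp(−z/H).
z/H = 7460.0/7891.0 = 0.94538; exp(−0.94538) = 0.38853.
P = 972.1 × 0.38853 = 377.69 mbar.

P ≈ 378 mbar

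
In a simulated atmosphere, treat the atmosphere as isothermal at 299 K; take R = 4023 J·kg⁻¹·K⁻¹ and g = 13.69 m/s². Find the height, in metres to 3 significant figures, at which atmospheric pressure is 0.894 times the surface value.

z ≈ 9850 m

Scale height: H = RT/g = 4023 × 299 / 13.69 = 87865 m.
Set P/P₀ = exp(−z/H) = 0.894, so z = −H ln(0.894).
−ln(0.894) = 0.11205; z = 87865 × 0.11205 = 9845.3 m.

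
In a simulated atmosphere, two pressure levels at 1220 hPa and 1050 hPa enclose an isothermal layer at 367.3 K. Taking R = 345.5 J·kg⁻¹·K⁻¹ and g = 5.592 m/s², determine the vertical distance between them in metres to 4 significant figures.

Hypsometric equation: Δz = (R T̄/g) ln(P₁/P₂).
R T̄/g = 345.5 × 367.3 / 5.592 = 22694 m.
ln(1220/1050) = ln(1.1619) = 0.15006.
Δz = 22694 × 0.15006 = 3405.5 m.

Δz ≈ 3405 m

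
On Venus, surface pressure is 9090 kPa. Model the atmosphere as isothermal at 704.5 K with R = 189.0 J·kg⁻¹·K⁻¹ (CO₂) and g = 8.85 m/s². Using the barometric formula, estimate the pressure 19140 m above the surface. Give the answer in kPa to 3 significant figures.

P ≈ 2550 kPa

Scale height: H = RT/g = 189.0 × 704.5 / 8.85 = 15045 m.
Barometric formula: P = P₀ exp(−z/H).
z/H = 19140/15045 = 1.2722; exp(−1.2722) = 0.28021.
P = 9090 × 0.28021 = 2547.1 kPa.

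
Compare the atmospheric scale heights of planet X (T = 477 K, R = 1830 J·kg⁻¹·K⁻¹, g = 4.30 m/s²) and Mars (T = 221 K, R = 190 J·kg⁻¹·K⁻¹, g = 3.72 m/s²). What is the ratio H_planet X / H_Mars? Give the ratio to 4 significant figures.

H_planet X/H_Mars ≈ 17.98

H = RT/g for each body.
H_planet X = 1830 × 477 / 4.30 = 203000 m.
H_Mars = 190 × 221 / 3.72 = 11288 m.
H_planet X/H_Mars = 203000/11288 = 17.984.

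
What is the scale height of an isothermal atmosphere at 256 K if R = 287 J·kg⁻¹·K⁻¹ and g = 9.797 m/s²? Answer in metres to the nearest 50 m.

The scale height of an isothermal atmosphere is H = RT/g.
H = 287 × 256 / 9.797 = 73472/9.797 = 7499.4 m.

H ≈ 7500 m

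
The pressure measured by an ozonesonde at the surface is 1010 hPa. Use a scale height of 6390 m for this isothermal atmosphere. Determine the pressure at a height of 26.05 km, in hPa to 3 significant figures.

Barometric formula: P = P₀ exp(−z/H).
z/H = 26050/6390.0 = 4.0767; exp(−4.0767) = 0.016963.
P = 1010 × 0.016963 = 17.133 hPa.

P ≈ 17.1 hPa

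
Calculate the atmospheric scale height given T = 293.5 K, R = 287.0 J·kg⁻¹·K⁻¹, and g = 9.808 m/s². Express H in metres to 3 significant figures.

H ≈ 8590 m

The scale height of an isothermal atmosphere is H = RT/g.
H = 287.0 × 293.5 / 9.808 = 84234/9.808 = 8588.3 m.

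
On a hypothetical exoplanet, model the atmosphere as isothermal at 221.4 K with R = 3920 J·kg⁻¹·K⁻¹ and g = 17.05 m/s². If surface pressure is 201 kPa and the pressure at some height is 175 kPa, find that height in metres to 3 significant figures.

Scale height: H = RT/g = 3920 × 221.4 / 17.05 = 50903 m.
Invert the barometric formula: z = H ln(P₀/P).
P₀/P = 201/175 = 1.1486; ln(1.1486) = 0.13854.
z = 50903 × 0.13854 = 7052.1 m.

z ≈ 7050 m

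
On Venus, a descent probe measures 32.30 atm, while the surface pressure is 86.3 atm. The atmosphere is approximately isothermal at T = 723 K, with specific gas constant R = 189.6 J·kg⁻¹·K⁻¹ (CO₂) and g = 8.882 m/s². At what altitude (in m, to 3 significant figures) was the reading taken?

z ≈ 15200 m

Scale height: H = RT/g = 189.6 × 723 / 8.882 = 15434 m.
Invert the barometric formula: z = H ln(P₀/P).
P₀/P = 86.3/32.30 = 2.6718; ln(2.6718) = 0.98275.
z = 15434 × 0.98275 = 15168 m.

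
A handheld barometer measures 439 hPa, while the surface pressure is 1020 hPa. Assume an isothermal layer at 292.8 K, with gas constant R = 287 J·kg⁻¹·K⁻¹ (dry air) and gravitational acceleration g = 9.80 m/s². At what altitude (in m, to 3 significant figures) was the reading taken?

Scale height: H = RT/g = 287 × 292.8 / 9.80 = 8574.9 m.
Invert the barometric formula: z = H ln(P₀/P).
P₀/P = 1020/439 = 2.3235; ln(2.3235) = 0.84307.
z = 8574.9 × 0.84307 = 7229.2 m.

z ≈ 7230 m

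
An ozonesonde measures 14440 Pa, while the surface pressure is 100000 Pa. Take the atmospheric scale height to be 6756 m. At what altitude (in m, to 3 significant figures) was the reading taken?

z ≈ 13100 m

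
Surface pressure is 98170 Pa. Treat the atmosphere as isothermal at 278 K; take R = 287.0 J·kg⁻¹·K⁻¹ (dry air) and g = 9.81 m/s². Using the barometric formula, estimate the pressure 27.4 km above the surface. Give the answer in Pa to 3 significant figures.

Scale height: H = RT/g = 287.0 × 278 / 9.81 = 8133.1 m.
Barometric formula: P = P₀ exp(−z/H).
z/H = 27400/8133.1 = 3.3689; exp(−3.3689) = 0.034427.
P = 98170 × 0.034427 = 3379.7 Pa.

P ≈ 3380 Pa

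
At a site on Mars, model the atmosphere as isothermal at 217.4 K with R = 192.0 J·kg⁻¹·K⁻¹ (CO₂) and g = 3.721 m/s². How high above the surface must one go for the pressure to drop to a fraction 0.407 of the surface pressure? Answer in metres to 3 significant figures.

z ≈ 10100 m

Scale height: H = RT/g = 192.0 × 217.4 / 3.721 = 11218 m.
Set P/P₀ = exp(−z/H) = 0.407, so z = −H ln(0.407).
−ln(0.407) = 0.89894; z = 11218 × 0.89894 = 10084 m.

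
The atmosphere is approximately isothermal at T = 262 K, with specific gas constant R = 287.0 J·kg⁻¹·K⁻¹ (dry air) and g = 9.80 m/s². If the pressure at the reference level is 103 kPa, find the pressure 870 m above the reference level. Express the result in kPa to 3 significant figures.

Scale height: H = RT/g = 287.0 × 262 / 9.80 = 7672.9 m.
Barometric formula: P = P₀ exp(−z/H).
z/H = 870.00/7672.9 = 0.11339; exp(−0.11339) = 0.89280.
P = 103 × 0.89280 = 91.958 kPa.

P ≈ 92.0 kPa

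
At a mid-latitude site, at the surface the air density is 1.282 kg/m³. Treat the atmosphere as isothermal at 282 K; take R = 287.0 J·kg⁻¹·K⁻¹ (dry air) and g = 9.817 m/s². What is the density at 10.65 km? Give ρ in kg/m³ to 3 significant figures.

Scale height: H = RT/g = 287.0 × 282 / 9.817 = 8244.3 m.
In an isothermal atmosphere, density decays like pressure: ρ = ρ₀ exp(−z/H).
z/H = 10650/8244.3 = 1.2918; exp(−1.2918) = 0.27478.
ρ = 1.282 × 0.27478 = 0.35227 kg/m³.

ρ ≈ 0.352 kg/m³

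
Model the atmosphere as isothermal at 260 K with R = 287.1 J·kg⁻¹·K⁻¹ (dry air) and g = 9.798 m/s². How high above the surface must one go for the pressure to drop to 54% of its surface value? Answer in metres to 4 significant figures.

z ≈ 4694 m

Scale height: H = RT/g = 287.1 × 260 / 9.798 = 7618.5 m.
Set P/P₀ = exp(−z/H) = 0.54, so z = −H ln(0.54).
−ln(0.54) = 0.61619; z = 7618.5 × 0.61619 = 4694.4 m.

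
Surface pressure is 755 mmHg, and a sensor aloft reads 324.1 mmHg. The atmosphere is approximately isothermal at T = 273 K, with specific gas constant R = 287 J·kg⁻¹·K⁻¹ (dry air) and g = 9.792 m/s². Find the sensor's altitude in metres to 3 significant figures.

z ≈ 6770 m

Scale height: H = RT/g = 287 × 273 / 9.792 = 8001.5 m.
Invert the barometric formula: z = H ln(P₀/P).
P₀/P = 755/324.1 = 2.3295; ln(2.3295) = 0.84565.
z = 8001.5 × 0.84565 = 6766.5 m.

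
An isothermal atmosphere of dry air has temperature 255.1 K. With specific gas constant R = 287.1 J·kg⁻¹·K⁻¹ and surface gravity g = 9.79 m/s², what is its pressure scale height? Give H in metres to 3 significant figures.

H ≈ 7480 m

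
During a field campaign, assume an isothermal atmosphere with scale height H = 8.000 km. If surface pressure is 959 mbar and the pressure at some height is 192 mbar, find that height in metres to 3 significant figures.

z ≈ 12900 m

Invert the barometric formula: z = H ln(P₀/P).
P₀/P = 959/192 = 4.9948; ln(4.9948) = 1.6084.
z = 8000.0 × 1.6084 = 12867 m.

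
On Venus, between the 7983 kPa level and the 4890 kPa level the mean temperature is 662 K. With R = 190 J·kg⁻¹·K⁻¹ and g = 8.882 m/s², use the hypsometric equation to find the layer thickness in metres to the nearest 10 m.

Δz ≈ 6940 m

Hypsometric equation: Δz = (R T̄/g) ln(P₁/P₂).
R T̄/g = 190 × 662 / 8.882 = 14161 m.
ln(7983/4890) = ln(1.6325) = 0.49011.
Δz = 14161 × 0.49011 = 6940.4 m.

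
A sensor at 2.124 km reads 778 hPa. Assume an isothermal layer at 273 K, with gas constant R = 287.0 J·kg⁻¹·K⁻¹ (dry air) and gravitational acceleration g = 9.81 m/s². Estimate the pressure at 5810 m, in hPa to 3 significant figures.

P ≈ 490 hPa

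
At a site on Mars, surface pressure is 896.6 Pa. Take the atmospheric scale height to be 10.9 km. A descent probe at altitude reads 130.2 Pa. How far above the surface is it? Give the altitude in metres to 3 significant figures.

Invert the barometric formula: z = H ln(P₀/P).
P₀/P = 896.6/130.2 = 6.8863; ln(6.8863) = 1.9295.
z = 10900 × 1.9295 = 21032 m.

z ≈ 21000 m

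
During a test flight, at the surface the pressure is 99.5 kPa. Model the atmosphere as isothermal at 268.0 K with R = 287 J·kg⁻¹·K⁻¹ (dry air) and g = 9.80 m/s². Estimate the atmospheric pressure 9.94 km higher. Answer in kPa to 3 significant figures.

Scale height: H = RT/g = 287 × 268.0 / 9.80 = 7848.6 m.
Barometric formula: P = P₀ exp(−z/H).
z/H = 9940.0/7848.6 = 1.2665; exp(−1.2665) = 0.28182.
P = 99.5 × 0.28182 = 28.041 kPa.

P ≈ 28.0 kPa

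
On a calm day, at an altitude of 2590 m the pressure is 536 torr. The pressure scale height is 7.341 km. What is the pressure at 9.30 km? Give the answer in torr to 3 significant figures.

P ≈ 215 torr

Between two levels, P₂ = P₁ exp(−Δz/H) with Δz = z₂ − z₁.
Δz = 9300.0 − 2590.0 = 6710.0 m; Δz/H = 6710.0/7341.0 = 0.91404.
P₂ = 536 × exp(−0.91404) = 536 × 0.40090 = 214.88 torr.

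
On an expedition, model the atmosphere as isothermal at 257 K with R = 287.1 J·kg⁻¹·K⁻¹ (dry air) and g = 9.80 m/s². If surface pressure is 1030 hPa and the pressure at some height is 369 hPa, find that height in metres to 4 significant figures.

z ≈ 7729 m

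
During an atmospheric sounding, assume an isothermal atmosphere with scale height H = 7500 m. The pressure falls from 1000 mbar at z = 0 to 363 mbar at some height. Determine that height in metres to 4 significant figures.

z ≈ 7600 m

Invert the barometric formula: z = H ln(P₀/P).
P₀/P = 1000/363 = 2.7548; ln(2.7548) = 1.0133.
z = 7500.0 × 1.0133 = 7599.8 m.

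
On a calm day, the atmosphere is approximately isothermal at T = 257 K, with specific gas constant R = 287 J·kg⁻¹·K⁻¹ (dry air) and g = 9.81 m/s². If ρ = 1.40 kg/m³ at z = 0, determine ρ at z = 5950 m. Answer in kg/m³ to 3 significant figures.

ρ ≈ 0.635 kg/m³

Scale height: H = RT/g = 287 × 257 / 9.81 = 7518.8 m.
In an isothermal atmosphere, density decays like pressure: ρ = ρ₀ exp(−z/H).
z/H = 5950.0/7518.8 = 0.79135; exp(−0.79135) = 0.45323.
ρ = 1.40 × 0.45323 = 0.63452 kg/m³.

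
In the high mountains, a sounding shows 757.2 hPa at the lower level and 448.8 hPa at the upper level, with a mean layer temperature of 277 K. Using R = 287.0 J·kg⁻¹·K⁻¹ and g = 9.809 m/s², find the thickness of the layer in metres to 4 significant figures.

Δz ≈ 4239 m

Hypsometric equation: Δz = (R T̄/g) ln(P₁/P₂).
R T̄/g = 287.0 × 277 / 9.809 = 8104.7 m.
ln(757.2/448.8) = ln(1.6872) = 0.52307.
Δz = 8104.7 × 0.52307 = 4239.3 m.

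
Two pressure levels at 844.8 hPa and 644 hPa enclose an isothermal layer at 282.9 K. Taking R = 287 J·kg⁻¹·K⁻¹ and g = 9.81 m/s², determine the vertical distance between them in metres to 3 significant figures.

Hypsometric equation: Δz = (R T̄/g) ln(P₁/P₂).
R T̄/g = 287 × 282.9 / 9.81 = 8276.5 m.
ln(844.8/644) = ln(1.3118) = 0.27140.
Δz = 8276.5 × 0.27140 = 2246.2 m.

Δz ≈ 2250 m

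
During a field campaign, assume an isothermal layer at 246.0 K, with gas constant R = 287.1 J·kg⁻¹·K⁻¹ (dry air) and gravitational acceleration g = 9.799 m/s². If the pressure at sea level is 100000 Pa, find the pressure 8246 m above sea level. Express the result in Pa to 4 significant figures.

P ≈ 31850 Pa

Scale height: H = RT/g = 287.1 × 246.0 / 9.799 = 7207.5 m.
Barometric formula: P = P₀ exp(−z/H).
z/H = 8246.0/7207.5 = 1.1441; exp(−1.1441) = 0.31851.
P = 100000 × 0.31851 = 31851 Pa.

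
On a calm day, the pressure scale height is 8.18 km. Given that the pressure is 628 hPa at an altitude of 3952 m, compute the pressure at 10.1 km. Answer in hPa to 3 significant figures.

P ≈ 296 hPa

Between two levels, P₂ = P₁ exp(−Δz/H) with Δz = z₂ − z₁.
Δz = 10100 − 3952.0 = 6148.0 m; Δz/H = 6148.0/8180.0 = 0.75159.
P₂ = 628 × exp(−0.75159) = 628 × 0.47162 = 296.18 hPa.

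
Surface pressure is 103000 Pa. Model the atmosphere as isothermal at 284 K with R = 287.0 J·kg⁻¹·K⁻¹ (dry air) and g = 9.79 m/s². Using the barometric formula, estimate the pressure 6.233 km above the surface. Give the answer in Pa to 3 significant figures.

Scale height: H = RT/g = 287.0 × 284 / 9.79 = 8325.6 m.
Barometric formula: P = P₀ exp(−z/H).
z/H = 6233.0/8325.6 = 0.74865; exp(−0.74865) = 0.47300.
P = 103000 × 0.47300 = 48719 Pa.

P ≈ 48700 Pa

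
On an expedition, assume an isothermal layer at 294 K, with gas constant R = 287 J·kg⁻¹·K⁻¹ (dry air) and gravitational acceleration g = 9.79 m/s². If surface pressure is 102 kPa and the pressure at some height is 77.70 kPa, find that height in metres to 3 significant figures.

z ≈ 2350 m

Scale height: H = RT/g = 287 × 294 / 9.79 = 8618.8 m.
Invert the barometric formula: z = H ln(P₀/P).
P₀/P = 102/77.70 = 1.3127; ln(1.3127) = 0.27209.
z = 8618.8 × 0.27209 = 2345.1 m.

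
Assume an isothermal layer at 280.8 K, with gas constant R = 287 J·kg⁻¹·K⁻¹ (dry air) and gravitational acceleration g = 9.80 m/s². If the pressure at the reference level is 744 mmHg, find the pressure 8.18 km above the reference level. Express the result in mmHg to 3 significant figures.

P ≈ 275 mmHg

Scale height: H = RT/g = 287 × 280.8 / 9.80 = 8223.4 m.
Barometric formula: P = P₀ exp(−z/H).
z/H = 8180.0/8223.4 = 0.99472; exp(−0.99472) = 0.36983.
P = 744 × 0.36983 = 275.15 mmHg.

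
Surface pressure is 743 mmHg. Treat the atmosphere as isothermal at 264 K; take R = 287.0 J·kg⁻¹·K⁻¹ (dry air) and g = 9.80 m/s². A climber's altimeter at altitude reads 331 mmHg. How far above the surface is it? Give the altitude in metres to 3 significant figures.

Scale height: H = RT/g = 287.0 × 264 / 9.80 = 7731.4 m.
Invert the barometric formula: z = H ln(P₀/P).
P₀/P = 743/331 = 2.2447; ln(2.2447) = 0.80857.
z = 7731.4 × 0.80857 = 6251.4 m.

z ≈ 6250 m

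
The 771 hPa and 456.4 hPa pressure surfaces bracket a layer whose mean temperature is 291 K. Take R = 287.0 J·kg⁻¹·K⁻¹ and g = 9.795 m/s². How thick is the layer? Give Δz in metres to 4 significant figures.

Hypsometric equation: Δz = (R T̄/g) ln(P₁/P₂).
R T̄/g = 287.0 × 291 / 9.795 = 8526.5 m.
ln(771/456.4) = ln(1.6893) = 0.52431.
Δz = 8526.5 × 0.52431 = 4470.5 m.

Δz ≈ 4471 m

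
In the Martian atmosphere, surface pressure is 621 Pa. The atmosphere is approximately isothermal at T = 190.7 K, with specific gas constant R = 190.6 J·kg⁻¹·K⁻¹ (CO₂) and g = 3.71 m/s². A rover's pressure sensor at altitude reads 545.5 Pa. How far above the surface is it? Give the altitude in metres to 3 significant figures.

Scale height: H = RT/g = 190.6 × 190.7 / 3.71 = 9797.1 m.
Invert the barometric formula: z = H ln(P₀/P).
P₀/P = 621/545.5 = 1.1384; ln(1.1384) = 0.12962.
z = 9797.1 × 0.12962 = 1269.9 m.

z ≈ 1270 m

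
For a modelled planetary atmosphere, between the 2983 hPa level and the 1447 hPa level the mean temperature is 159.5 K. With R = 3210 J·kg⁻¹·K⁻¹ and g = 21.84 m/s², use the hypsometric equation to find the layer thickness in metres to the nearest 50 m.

Δz ≈ 16950 m

Hypsometric equation: Δz = (R T̄/g) ln(P₁/P₂).
R T̄/g = 3210 × 159.5 / 21.84 = 23443 m.
ln(2983/1447) = ln(2.0615) = 0.72343.
Δz = 23443 × 0.72343 = 16959 m.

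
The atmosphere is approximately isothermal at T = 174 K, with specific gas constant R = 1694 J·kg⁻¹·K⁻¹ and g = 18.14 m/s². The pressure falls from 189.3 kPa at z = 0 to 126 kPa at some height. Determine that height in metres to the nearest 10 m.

z ≈ 6610 m

Scale height: H = RT/g = 1694 × 174 / 18.14 = 16249 m.
Invert the barometric formula: z = H ln(P₀/P).
P₀/P = 189.3/126 = 1.5024; ln(1.5024) = 0.40706.
z = 16249 × 0.40706 = 6614.3 m.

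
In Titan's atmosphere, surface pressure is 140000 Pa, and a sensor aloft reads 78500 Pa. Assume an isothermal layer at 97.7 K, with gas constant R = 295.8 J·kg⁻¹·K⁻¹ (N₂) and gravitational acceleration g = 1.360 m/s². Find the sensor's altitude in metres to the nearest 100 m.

Scale height: H = RT/g = 295.8 × 97.7 / 1.360 = 21250 m.
Invert the barometric formula: z = H ln(P₀/P).
P₀/P = 140000/78500 = 1.7834; ln(1.7834) = 0.57852.
z = 21250 × 0.57852 = 12294 m.

z ≈ 12300 m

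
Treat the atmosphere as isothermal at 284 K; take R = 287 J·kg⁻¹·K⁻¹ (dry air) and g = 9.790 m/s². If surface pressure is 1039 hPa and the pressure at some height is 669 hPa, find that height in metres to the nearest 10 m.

Scale height: H = RT/g = 287 × 284 / 9.790 = 8325.6 m.
Invert the barometric formula: z = H ln(P₀/P).
P₀/P = 1039/669 = 1.5531; ln(1.5531) = 0.44025.
z = 8325.6 × 0.44025 = 3665.3 m.

z ≈ 3670 m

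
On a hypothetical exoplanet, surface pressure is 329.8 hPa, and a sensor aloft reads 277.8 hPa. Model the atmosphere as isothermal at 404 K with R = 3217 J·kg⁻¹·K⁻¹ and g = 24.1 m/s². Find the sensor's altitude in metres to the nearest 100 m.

Scale height: H = RT/g = 3217 × 404 / 24.1 = 53928 m.
Invert the barometric formula: z = H ln(P₀/P).
P₀/P = 329.8/277.8 = 1.1872; ln(1.1872) = 0.17160.
z = 53928 × 0.17160 = 9254.0 m.

z ≈ 9300 m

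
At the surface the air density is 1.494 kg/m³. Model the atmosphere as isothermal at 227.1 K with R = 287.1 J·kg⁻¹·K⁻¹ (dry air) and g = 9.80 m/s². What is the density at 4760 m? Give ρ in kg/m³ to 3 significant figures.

ρ ≈ 0.731 kg/m³

Scale height: H = RT/g = 287.1 × 227.1 / 9.80 = 6653.1 m.
In an isothermal atmosphere, density decays like pressure: ρ = ρ₀ exp(−z/H).
z/H = 4760.0/6653.1 = 0.71546; exp(−0.71546) = 0.48897.
ρ = 1.494 × 0.48897 = 0.73052 kg/m³.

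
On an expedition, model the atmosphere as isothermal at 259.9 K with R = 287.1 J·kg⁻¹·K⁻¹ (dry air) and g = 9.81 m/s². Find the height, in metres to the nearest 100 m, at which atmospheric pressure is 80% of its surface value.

z ≈ 1700 m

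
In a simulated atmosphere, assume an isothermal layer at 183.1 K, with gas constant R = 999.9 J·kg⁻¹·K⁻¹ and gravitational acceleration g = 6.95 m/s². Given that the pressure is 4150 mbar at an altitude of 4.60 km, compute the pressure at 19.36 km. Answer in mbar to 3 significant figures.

P ≈ 2370 mbar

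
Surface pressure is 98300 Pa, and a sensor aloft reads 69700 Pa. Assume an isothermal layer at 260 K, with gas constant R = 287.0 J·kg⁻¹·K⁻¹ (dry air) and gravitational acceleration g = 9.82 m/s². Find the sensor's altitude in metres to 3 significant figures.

z ≈ 2610 m

Scale height: H = RT/g = 287.0 × 260 / 9.82 = 7598.8 m.
Invert the barometric formula: z = H ln(P₀/P).
P₀/P = 98300/69700 = 1.4103; ln(1.4103) = 0.34380.
z = 7598.8 × 0.34380 = 2612.5 m.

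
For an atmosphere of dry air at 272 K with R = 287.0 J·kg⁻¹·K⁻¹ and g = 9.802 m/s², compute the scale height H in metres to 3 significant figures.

The scale height of an isothermal atmosphere is H = RT/g.
H = 287.0 × 272 / 9.802 = 78064/9.802 = 7964.1 m.

H ≈ 7960 m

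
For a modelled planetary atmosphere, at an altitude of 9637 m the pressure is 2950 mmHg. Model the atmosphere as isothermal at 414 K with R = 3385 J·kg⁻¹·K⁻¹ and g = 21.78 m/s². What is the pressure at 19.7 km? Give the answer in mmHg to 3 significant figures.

P ≈ 2520 mmHg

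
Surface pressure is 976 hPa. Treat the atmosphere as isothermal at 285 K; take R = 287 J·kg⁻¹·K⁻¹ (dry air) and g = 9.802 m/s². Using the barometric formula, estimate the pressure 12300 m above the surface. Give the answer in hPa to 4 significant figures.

Scale height: H = RT/g = 287 × 285 / 9.802 = 8344.7 m.
Barometric formula: P = P₀ exp(−z/H).
z/H = 12300/8344.7 = 1.4740; exp(−1.4740) = 0.22901.
P = 976 × 0.22901 = 223.51 hPa.

P ≈ 223.5 hPa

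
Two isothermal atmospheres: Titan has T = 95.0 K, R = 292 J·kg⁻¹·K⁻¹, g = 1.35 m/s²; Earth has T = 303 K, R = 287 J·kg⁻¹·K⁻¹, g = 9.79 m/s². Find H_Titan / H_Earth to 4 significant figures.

H = RT/g for each body.
H_Titan = 292 × 95.0 / 1.35 = 20548 m.
H_Earth = 287 × 303 / 9.79 = 8882.6 m.
H_Titan/H_Earth = 20548/8882.6 = 2.3133.

H_Titan/H_Earth ≈ 2.313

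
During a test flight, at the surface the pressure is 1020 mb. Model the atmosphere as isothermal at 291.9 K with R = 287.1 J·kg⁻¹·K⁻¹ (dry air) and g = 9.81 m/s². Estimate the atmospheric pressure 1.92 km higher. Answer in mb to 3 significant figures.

P ≈ 815 mb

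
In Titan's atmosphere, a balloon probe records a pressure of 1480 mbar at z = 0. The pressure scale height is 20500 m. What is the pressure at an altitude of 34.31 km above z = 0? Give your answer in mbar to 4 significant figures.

Barometric formula: P = P₀ exp(−z/H).
z/H = 34310/20500 = 1.6737; exp(−1.6737) = 0.18755.
P = 1480 × 0.18755 = 277.57 mbar.

P ≈ 277.6 mbar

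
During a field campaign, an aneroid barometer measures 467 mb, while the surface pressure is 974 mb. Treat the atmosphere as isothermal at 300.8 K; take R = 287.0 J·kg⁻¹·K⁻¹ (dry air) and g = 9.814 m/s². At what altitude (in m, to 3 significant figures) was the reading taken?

z ≈ 6470 m

Scale height: H = RT/g = 287.0 × 300.8 / 9.814 = 8796.6 m.
Invert the barometric formula: z = H ln(P₀/P).
P₀/P = 974/467 = 2.0857; ln(2.0857) = 0.73510.
z = 8796.6 × 0.73510 = 6466.4 m.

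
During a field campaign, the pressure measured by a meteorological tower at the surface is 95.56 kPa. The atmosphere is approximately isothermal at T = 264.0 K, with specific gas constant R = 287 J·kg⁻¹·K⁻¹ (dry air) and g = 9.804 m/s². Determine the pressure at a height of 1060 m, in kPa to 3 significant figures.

P ≈ 83.3 kPa

Scale height: H = RT/g = 287 × 264.0 / 9.804 = 7728.3 m.
Barometric formula: P = P₀ exp(−z/H).
z/H = 1060.0/7728.3 = 0.13716; exp(−0.13716) = 0.87183.
P = 95.56 × 0.87183 = 83.312 kPa.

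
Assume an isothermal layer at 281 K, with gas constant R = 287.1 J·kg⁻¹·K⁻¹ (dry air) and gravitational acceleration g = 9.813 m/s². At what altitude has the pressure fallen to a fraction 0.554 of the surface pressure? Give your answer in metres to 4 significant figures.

z ≈ 4855 m

Scale height: H = RT/g = 287.1 × 281 / 9.813 = 8221.2 m.
Set P/P₀ = exp(−z/H) = 0.554, so z = −H ln(0.554).
−ln(0.554) = 0.59059; z = 8221.2 × 0.59059 = 4855.4 m.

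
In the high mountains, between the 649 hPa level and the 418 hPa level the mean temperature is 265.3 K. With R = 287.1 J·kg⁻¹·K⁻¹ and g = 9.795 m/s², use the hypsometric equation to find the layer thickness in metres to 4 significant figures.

Hypsometric equation: Δz = (R T̄/g) ln(P₁/P₂).
R T̄/g = 287.1 × 265.3 / 9.795 = 7776.2 m.
ln(649/418) = ln(1.5526) = 0.43993.
Δz = 7776.2 × 0.43993 = 3421.0 m.

Δz ≈ 3421 m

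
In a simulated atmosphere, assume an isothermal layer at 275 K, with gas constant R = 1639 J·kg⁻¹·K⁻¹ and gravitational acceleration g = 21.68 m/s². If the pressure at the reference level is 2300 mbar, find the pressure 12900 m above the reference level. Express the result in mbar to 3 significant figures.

Scale height: H = RT/g = 1639 × 275 / 21.68 = 20790 m.
Barometric formula: P = P₀ exp(−z/H).
z/H = 12900/20790 = 0.62049; exp(−0.62049) = 0.53768.
P = 2300 × 0.53768 = 1236.7 mbar.

P ≈ 1240 mbar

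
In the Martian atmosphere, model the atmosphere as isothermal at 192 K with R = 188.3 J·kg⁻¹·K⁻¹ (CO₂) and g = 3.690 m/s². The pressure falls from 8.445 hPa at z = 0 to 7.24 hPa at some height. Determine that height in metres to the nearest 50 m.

Scale height: H = RT/g = 188.3 × 192 / 3.690 = 9797.7 m.
Invert the barometric formula: z = H ln(P₀/P).
P₀/P = 8.445/7.24 = 1.1664; ln(1.1664) = 0.15392.
z = 9797.7 × 0.15392 = 1508.1 m.

z ≈ 1500 m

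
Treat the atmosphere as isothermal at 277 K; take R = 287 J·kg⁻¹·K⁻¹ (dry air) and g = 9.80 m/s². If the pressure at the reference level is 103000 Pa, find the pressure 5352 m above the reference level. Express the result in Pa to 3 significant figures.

Scale height: H = RT/g = 287 × 277 / 9.80 = 8112.1 m.
Barometric formula: P = P₀ exp(−z/H).
z/H = 5352.0/8112.1 = 0.65976; exp(−0.65976) = 0.51698.
P = 103000 × 0.51698 = 53249 Pa.

P ≈ 53200 Pa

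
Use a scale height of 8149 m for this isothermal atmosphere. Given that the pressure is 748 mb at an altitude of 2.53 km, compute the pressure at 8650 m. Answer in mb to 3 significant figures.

P ≈ 353 mb

Between two levels, P₂ = P₁ exp(−Δz/H) with Δz = z₂ − z₁.
Δz = 8650.0 − 2530.0 = 6120.0 m; Δz/H = 6120.0/8149.0 = 0.75101.
P₂ = 748 × exp(−0.75101) = 748 × 0.47189 = 352.97 mb.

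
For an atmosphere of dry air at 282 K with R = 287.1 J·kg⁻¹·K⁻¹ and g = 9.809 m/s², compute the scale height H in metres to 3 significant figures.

H ≈ 8250 m

The scale height of an isothermal atmosphere is H = RT/g.
H = 287.1 × 282 / 9.809 = 80962/9.809 = 8253.8 m.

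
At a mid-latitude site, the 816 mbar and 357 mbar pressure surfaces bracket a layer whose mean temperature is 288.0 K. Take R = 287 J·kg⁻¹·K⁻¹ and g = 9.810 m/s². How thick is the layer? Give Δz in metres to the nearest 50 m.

Hypsometric equation: Δz = (R T̄/g) ln(P₁/P₂).
R T̄/g = 287 × 288.0 / 9.810 = 8425.7 m.
ln(816/357) = ln(2.2857) = 0.82667.
Δz = 8425.7 × 0.82667 = 6965.3 m.

Δz ≈ 6950 m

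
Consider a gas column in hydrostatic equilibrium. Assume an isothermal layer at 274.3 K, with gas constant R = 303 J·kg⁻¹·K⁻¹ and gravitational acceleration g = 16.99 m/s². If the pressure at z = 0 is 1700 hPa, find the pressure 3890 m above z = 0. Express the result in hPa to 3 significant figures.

Scale height: H = RT/g = 303 × 274.3 / 16.99 = 4891.9 m.
Barometric formula: P = P₀ exp(−z/H).
z/H = 3890.0/4891.9 = 0.79519; exp(−0.79519) = 0.45150.
P = 1700 × 0.45150 = 767.55 hPa.

P ≈ 768 hPa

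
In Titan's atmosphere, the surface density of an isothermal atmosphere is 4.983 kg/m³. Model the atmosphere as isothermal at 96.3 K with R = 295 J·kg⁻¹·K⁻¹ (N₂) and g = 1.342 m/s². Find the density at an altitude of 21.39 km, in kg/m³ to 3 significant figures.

ρ ≈ 1.81 kg/m³

Scale height: H = RT/g = 295 × 96.3 / 1.342 = 21169 m.
In an isothermal atmosphere, density decays like pressure: ρ = ρ₀ exp(−z/H).
z/H = 21390/21169 = 1.0104; exp(−1.0104) = 0.36407.
ρ = 4.983 × 0.36407 = 1.8142 kg/m³.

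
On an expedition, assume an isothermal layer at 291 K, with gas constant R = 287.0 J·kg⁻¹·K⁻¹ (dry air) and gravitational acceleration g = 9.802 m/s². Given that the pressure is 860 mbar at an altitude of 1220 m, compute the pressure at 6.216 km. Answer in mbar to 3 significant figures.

P ≈ 478 mbar

Scale height: H = RT/g = 287.0 × 291 / 9.802 = 8520.4 m.
Between two levels, P₂ = P₁ exp(−Δz/H) with Δz = z₂ − z₁.
Δz = 6216.0 − 1220.0 = 4996.0 m; Δz/H = 4996.0/8520.4 = 0.58636.
P₂ = 860 × exp(−0.58636) = 860 × 0.55635 = 478.46 mbar.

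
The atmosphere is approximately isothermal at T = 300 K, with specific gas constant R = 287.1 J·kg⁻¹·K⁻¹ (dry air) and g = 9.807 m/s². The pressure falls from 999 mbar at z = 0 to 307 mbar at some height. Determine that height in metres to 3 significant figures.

Scale height: H = RT/g = 287.1 × 300 / 9.807 = 8782.5 m.
Invert the barometric formula: z = H ln(P₀/P).
P₀/P = 999/307 = 3.2541; ln(3.2541) = 1.1799.
z = 8782.5 × 1.1799 = 10362 m.

z ≈ 10400 m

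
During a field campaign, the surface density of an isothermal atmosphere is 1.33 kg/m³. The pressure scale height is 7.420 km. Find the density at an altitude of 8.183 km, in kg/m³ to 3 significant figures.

In an isothermal atmosphere, density decays like pressure: ρ = ρ₀ exp(−z/H).
z/H = 8183.0/7420.0 = 1.1028; exp(−1.1028) = 0.33194.
ρ = 1.33 × 0.33194 = 0.44148 kg/m³.

ρ ≈ 0.441 kg/m³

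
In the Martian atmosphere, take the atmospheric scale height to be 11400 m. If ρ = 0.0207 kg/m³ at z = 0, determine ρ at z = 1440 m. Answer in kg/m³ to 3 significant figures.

ρ ≈ 0.0182 kg/m³

In an isothermal atmosphere, density decays like pressure: ρ = ρ₀ exp(−z/H).
z/H = 1440.0/11400 = 0.12632; exp(−0.12632) = 0.88133.
ρ = 0.0207 × 0.88133 = 0.018244 kg/m³.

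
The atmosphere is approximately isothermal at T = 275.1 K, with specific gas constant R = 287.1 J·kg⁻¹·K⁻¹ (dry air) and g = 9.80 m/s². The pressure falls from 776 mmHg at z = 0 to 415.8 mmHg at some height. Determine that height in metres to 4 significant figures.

z ≈ 5029 m

Scale height: H = RT/g = 287.1 × 275.1 / 9.80 = 8059.3 m.
Invert the barometric formula: z = H ln(P₀/P).
P₀/P = 776/415.8 = 1.8663; ln(1.8663) = 0.62396.
z = 8059.3 × 0.62396 = 5028.7 m.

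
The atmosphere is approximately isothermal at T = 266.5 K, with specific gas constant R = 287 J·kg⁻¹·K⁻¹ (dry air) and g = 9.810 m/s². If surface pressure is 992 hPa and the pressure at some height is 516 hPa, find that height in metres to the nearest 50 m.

Scale height: H = RT/g = 287 × 266.5 / 9.810 = 7796.7 m.
Invert the barometric formula: z = H ln(P₀/P).
P₀/P = 992/516 = 1.9225; ln(1.9225) = 0.65363.
z = 7796.7 × 0.65363 = 5096.2 m.

z ≈ 5100 m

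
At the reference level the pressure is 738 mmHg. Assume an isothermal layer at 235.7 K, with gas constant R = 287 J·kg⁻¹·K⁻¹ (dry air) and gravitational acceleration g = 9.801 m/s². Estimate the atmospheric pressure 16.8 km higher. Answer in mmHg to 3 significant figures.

P ≈ 64.7 mmHg

Scale height: H = RT/g = 287 × 235.7 / 9.801 = 6901.9 m.
Barometric formula: P = P₀ exp(−z/H).
z/H = 16800/6901.9 = 2.4341; exp(−2.4341) = 0.087677.
P = 738 × 0.087677 = 64.706 mmHg.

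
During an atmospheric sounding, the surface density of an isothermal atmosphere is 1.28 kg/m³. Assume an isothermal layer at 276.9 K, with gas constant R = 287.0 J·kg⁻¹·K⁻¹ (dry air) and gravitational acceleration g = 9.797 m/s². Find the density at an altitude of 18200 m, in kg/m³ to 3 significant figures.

Scale height: H = RT/g = 287.0 × 276.9 / 9.797 = 8111.7 m.
In an isothermal atmosphere, density decays like pressure: ρ = ρ₀ exp(−z/H).
z/H = 18200/8111.7 = 2.2437; exp(−2.2437) = 0.10607.
ρ = 1.28 × 0.10607 = 0.13577 kg/m³.

ρ ≈ 0.136 kg/m³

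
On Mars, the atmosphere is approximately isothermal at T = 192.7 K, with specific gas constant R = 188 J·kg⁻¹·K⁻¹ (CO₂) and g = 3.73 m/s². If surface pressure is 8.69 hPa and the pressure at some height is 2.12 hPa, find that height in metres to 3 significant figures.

Scale height: H = RT/g = 188 × 192.7 / 3.73 = 9712.5 m.
Invert the barometric formula: z = H ln(P₀/P).
P₀/P = 8.69/2.12 = 4.0991; ln(4.0991) = 1.4108.
z = 9712.5 × 1.4108 = 13702 m.

z ≈ 13700 m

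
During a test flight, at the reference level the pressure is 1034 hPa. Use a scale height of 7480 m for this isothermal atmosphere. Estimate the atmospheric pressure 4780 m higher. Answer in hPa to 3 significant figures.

Barometric formula: P = P₀ exp(−z/H).
z/H = 4780.0/7480.0 = 0.63904; exp(−0.63904) = 0.52780.
P = 1034 × 0.52780 = 545.75 hPa.

P ≈ 546 hPa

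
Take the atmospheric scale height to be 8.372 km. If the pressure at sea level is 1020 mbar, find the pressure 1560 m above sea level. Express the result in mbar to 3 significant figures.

Barometric formula: P = P₀ exp(−z/H).
z/H = 1560.0/8372.0 = 0.18634; exp(−0.18634) = 0.82999.
P = 1020 × 0.82999 = 846.59 mbar.

P ≈ 847 mbar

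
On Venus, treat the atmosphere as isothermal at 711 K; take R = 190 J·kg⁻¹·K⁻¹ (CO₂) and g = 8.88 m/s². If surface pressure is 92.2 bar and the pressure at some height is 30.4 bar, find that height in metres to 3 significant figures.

z ≈ 16900 m

Scale height: H = RT/g = 190 × 711 / 8.88 = 15213 m.
Invert the barometric formula: z = H ln(P₀/P).
P₀/P = 92.2/30.4 = 3.0329; ln(3.0329) = 1.1095.
z = 15213 × 1.1095 = 16879 m.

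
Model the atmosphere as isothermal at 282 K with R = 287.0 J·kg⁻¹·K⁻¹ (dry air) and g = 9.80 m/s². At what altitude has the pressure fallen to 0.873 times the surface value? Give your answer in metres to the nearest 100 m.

z ≈ 1100 m

Scale height: H = RT/g = 287.0 × 282 / 9.80 = 8258.6 m.
Set P/P₀ = exp(−z/H) = 0.873, so z = −H ln(0.873).
−ln(0.873) = 0.13582; z = 8258.6 × 0.13582 = 1121.7 m.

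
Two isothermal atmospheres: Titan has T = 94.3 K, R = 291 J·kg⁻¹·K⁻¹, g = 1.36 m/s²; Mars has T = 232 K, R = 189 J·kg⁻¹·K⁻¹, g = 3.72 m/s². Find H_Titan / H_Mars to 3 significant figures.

H = RT/g for each body.
H_Titan = 291 × 94.3 / 1.36 = 20177 m.
H_Mars = 189 × 232 / 3.72 = 11787 m.
H_Titan/H_Mars = 20177/11787 = 1.7118.

H_Titan/H_Mars ≈ 1.71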